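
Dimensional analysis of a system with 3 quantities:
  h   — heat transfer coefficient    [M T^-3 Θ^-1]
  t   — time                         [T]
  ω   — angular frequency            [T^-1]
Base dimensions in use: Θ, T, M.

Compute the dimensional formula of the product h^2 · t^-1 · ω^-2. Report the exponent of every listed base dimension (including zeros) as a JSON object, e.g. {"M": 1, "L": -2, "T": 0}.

Dimensional matrix (Θ×T×M by h×t×ω):
  Θ: [-1  0  0]
  T: [-3  1 -1]
  M: [ 1  0  0]
  [Θ]: (2)·-1+(-1)·0+(-2)·0 = -2
  [T]: (2)·-3+(-1)·1+(-2)·-1 = -5
  [M]: (2)·1+(-1)·0+(-2)·0 = 2
⇒ Θ^-2 T^-5 M^2

{"Θ": -2, "T": -5, "M": 2}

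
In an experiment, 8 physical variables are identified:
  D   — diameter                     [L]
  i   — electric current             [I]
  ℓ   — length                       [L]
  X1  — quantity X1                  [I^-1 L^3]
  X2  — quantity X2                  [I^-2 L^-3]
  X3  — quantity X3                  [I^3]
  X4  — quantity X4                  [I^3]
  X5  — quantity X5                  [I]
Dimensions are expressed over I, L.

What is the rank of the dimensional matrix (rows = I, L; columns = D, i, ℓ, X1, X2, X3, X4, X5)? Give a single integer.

Exponent matrix [I,L] × [D,i,ℓ,X1,X2,X3,X4,X5]:
  I: [ 0  1  0 -1 -2  3  3  1]
  L: [ 1  0  1  3 -3  0  0  0]
Row reduction gives pivot columns D,i; rank = 2

2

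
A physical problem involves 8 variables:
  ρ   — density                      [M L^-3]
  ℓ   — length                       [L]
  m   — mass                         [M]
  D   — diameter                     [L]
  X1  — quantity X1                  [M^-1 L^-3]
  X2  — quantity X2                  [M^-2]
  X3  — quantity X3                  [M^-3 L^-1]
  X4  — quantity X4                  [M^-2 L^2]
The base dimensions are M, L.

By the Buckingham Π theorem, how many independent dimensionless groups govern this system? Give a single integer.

6

Exponent matrix [M,L] × [ρ,ℓ,m,D,X1,X2,X3,X4]:
  M: [ 1  0  1  0 -1 -2 -3 -2]
  L: [-3  1  0  1 -3  0 -1  2]
Row reduction gives pivot columns ρ,ℓ; rank = 2
n=8, r=2 ⇒ 6 dimensionless groups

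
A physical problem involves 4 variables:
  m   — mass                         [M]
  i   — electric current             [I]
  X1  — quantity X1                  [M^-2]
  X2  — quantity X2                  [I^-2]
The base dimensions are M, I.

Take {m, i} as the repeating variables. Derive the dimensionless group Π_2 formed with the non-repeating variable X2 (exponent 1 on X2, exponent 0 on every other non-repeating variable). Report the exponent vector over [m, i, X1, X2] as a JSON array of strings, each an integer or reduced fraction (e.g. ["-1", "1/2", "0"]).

["0", "2", "0", "1"]

Exponent matrix [M,I] × [m,i,X1,X2]:
  M: [ 1  0 -2  0]
  I: [ 0  1  0 -2]
Row reduction gives pivot columns m,i; rank = 2
Repeat: m,i; free: X1,X2
RREF:
  r0: [   1    0   -2    0]
  r1: [   0    1    0   -2]
Fix exponent of X2 at 1, X1 at 0; solve each RREF row for its pivot's exponent:
  r0: exp(m) + (0)·1 = 0 ⇒ exp(m) = 0
  r1: exp(i) + (-2)·1 = 0 ⇒ exp(i) = 2
Π_2 = i^2 · X2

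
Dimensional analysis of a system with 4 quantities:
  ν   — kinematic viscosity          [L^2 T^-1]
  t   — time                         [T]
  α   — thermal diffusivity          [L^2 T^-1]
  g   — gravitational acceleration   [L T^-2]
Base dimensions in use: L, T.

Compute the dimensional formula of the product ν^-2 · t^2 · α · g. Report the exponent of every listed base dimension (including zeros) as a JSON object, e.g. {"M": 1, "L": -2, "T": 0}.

Write exponents as rows L,T / cols ν,t,α,g:
  L: [ 2  0  2  1]
  T: [-1  1 -1 -2]
  [L]: (-2)·2+(2)·0+(1)·2+(1)·1 = -1
  [T]: (-2)·-1+(2)·1+(1)·-1+(1)·-2 = 1
⇒ L^-1 T

{"L": -1, "T": 1}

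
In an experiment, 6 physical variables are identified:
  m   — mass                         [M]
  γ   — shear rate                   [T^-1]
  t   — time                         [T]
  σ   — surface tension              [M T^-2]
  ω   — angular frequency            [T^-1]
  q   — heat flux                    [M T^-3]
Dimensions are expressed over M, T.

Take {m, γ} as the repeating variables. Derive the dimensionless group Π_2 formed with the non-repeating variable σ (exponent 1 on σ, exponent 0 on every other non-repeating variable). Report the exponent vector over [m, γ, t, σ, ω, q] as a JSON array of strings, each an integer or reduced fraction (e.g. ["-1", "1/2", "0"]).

["-1", "-2", "0", "1", "0", "0"]

Write exponents as rows M,T / cols m,γ,t,σ,ω,q:
  M: [ 1  0  0  1  0  1]
  T: [ 0 -1  1 -2 -1 -3]
Echelon form has 2 nonzero rows (pivots: m,γ)
Repeat: m,γ; free: t,σ,ω,q
RREF:
  r0: [   1    0    0    1    0    1]
  r1: [   0    1   -1    2    1    3]
Fix exponent of σ at 1, t at 0, ω at 0, q at 0; solve each RREF row for its pivot's exponent:
  r0: exp(m) + (1)·1 = 0 ⇒ exp(m) = -1
  r1: exp(γ) + (2)·1 = 0 ⇒ exp(γ) = -2
Π_2 = m^-1 · γ^-2 · σ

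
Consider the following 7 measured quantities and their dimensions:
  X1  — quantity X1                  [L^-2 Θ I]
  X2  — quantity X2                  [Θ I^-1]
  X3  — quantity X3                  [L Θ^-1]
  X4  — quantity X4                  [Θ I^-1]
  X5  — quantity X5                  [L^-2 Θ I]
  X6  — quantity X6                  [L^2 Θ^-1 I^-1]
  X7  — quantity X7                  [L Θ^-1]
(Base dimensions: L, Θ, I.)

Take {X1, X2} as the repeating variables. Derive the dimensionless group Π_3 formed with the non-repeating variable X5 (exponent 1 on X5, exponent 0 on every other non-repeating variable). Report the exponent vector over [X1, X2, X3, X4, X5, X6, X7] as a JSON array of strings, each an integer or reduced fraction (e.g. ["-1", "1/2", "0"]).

["-1", "0", "0", "0", "1", "0", "0"]

Exponent matrix [L,Θ,I] × [X1,X2,X3,X4,X5,X6,X7]:
  L: [-2  0  1  0 -2  2  1]
  Θ: [ 1  1 -1  1  1 -1 -1]
  I: [ 1 -1  0 -1  1 -1  0]
Echelon form has 2 nonzero rows (pivots: X1,X2)
Pivot set = {X1,X2}, free = {X3,X4,X5,X6,X7}
RREF:
  r0: [   1    0 -1/2    0    1   -1 -1/2]
  r1: [   0    1 -1/2    1    0    0 -1/2]
  r2: [   0    0    0    0    0    0    0]
Fix exponent of X5 at 1, X3 at 0, X4 at 0, X6 at 0, X7 at 0; solve each RREF row for its pivot's exponent:
  r0: exp(X1) + (1)·1 = 0 ⇒ exp(X1) = -1
  r1: exp(X2) + (0)·1 = 0 ⇒ exp(X2) = 0
Π_3 = X1^-1 · X5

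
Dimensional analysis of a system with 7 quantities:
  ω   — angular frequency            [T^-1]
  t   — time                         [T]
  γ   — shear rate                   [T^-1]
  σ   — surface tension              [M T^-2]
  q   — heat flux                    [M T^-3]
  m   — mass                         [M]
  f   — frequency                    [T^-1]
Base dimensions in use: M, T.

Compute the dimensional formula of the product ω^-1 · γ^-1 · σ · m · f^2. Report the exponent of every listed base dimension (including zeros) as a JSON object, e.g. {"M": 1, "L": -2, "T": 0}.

{"M": 2, "T": -2}

Write exponents as rows M,T / cols ω,t,γ,σ,q,m,f:
  M: [ 0  0  0  1  1  1  0]
  T: [-1  1 -1 -2 -3  0 -1]
  [M]: (-1)·0+(-1)·0+(1)·1+(1)·1+(2)·0 = 2
  [T]: (-1)·-1+(-1)·-1+(1)·-2+(1)·0+(2)·-1 = -2
⇒ M^2 T^-2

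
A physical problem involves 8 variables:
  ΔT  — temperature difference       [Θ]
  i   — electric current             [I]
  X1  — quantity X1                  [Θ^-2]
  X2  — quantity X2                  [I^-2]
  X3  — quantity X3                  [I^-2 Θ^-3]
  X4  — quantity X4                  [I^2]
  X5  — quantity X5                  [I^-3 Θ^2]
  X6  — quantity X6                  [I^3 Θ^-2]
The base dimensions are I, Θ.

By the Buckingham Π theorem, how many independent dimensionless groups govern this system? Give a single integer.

6

Exponent matrix [I,Θ] × [ΔT,i,X1,X2,X3,X4,X5,X6]:
  I: [ 0  1  0 -2 -2  2 -3  3]
  Θ: [ 1  0 -2  0 -3  0  2 -2]
Echelon form has 2 nonzero rows (pivots: ΔT,i)
Π count = n − r = 8 − 2 = 6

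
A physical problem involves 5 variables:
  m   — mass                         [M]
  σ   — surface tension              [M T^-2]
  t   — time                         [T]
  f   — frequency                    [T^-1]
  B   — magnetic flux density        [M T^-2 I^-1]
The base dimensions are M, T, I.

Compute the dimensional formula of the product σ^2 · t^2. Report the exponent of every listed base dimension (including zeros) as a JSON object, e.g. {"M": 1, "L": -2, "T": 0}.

{"M": 2, "T": -2, "I": 0}

Write exponents as rows M,T,I / cols m,σ,t,f,B:
  M: [ 1  1  0  0  1]
  T: [ 0 -2  1 -1 -2]
  I: [ 0  0  0  0 -1]
  [M]: (2)·1+(2)·0 = 2
  [T]: (2)·-2+(2)·1 = -2
  [I]: (2)·0+(2)·0 = 0
⇒ M^2 T^-2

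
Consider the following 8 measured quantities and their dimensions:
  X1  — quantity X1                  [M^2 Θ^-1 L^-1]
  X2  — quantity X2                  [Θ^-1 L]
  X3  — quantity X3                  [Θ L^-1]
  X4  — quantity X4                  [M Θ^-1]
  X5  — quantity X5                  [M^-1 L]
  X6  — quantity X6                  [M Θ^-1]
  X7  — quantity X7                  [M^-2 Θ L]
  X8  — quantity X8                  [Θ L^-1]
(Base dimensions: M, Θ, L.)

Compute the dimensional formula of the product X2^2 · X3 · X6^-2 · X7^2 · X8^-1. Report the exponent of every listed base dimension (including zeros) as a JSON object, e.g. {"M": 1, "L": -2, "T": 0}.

Write exponents as rows M,Θ,L / cols X1,X2,X3,X4,X5,X6,X7,X8:
  M: [ 2  0  0  1 -1  1 -2  0]
  Θ: [-1 -1  1 -1  0 -1  1  1]
  L: [-1  1 -1  0  1  0  1 -1]
  [M]: (2)·0+(1)·0+(-2)·1+(2)·-2+(-1)·0 = -6
  [Θ]: (2)·-1+(1)·1+(-2)·-1+(2)·1+(-1)·1 = 2
  [L]: (2)·1+(1)·-1+(-2)·0+(2)·1+(-1)·-1 = 4
⇒ M^-6 Θ^2 L^4

{"M": -6, "Θ": 2, "L": 4}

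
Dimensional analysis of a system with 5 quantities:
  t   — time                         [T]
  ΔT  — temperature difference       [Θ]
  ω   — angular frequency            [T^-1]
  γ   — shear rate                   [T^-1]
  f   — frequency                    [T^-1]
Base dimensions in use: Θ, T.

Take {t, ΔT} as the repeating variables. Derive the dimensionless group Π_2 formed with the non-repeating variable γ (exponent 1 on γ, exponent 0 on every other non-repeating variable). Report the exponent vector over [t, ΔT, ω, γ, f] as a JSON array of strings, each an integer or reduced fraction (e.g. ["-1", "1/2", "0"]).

["1", "0", "0", "1", "0"]

Write exponents as rows Θ,T / cols t,ΔT,ω,γ,f:
  Θ: [ 0  1  0  0  0]
  T: [ 1  0 -1 -1 -1]
Row reduction gives pivot columns t,ΔT; rank = 2
Repeat: t,ΔT; free: ω,γ,f
RREF:
  r0: [   1    0   -1   -1   -1]
  r1: [   0    1    0    0    0]
Fix exponent of γ at 1, ω at 0, f at 0; solve each RREF row for its pivot's exponent:
  r0: exp(t) + (-1)·1 = 0 ⇒ exp(t) = 1
  r1: exp(ΔT) + (0)·1 = 0 ⇒ exp(ΔT) = 0
Π_2 = t · γ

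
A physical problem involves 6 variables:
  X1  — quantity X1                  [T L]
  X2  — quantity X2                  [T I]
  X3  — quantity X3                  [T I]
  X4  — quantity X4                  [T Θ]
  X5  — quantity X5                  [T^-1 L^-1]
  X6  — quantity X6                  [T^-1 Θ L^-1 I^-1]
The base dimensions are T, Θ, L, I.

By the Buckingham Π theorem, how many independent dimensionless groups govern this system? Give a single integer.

Write exponents as rows T,Θ,L,I / cols X1,X2,X3,X4,X5,X6:
  T: [ 1  1  1  1 -1 -1]
  Θ: [ 0  0  0  1  0  1]
  L: [ 1  0  0  0 -1 -1]
  I: [ 0  1  1  0  0 -1]
Row reduction gives pivot columns X1,X2,X4; rank = 3
n=6, r=3 ⇒ 3 dimensionless groups

3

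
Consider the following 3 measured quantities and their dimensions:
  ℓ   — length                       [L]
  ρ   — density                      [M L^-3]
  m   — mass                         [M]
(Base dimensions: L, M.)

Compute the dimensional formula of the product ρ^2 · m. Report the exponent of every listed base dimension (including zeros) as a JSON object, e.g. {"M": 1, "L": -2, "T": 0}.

Write exponents as rows L,M / cols ℓ,ρ,m:
  L: [ 1 -3  0]
  M: [ 0  1  1]
  [L]: (2)·-3+(1)·0 = -6
  [M]: (2)·1+(1)·1 = 3
⇒ L^-6 M^3

{"L": -6, "M": 3}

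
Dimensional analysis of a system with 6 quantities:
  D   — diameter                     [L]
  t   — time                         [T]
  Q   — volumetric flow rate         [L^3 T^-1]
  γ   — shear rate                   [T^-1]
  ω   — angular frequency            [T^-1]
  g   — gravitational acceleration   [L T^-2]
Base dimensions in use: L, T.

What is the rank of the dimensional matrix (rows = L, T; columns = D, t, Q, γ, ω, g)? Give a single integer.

2

Dimensional matrix (L×T by D×t×Q×γ×ω×g):
  L: [ 1  0  3  0  0  1]
  T: [ 0  1 -1 -1 -1 -2]
Row reduction gives pivot columns D,t; rank = 2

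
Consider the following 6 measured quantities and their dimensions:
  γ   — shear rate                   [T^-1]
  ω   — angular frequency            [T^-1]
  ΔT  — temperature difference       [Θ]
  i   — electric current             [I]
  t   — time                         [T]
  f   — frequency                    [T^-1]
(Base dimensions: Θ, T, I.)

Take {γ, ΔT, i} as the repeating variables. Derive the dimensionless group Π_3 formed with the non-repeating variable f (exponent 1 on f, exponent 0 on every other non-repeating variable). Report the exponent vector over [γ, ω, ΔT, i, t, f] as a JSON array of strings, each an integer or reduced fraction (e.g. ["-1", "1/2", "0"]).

["-1", "0", "0", "0", "0", "1"]

Write exponents as rows Θ,T,I / cols γ,ω,ΔT,i,t,f:
  Θ: [ 0  0  1  0  0  0]
  T: [-1 -1  0  0  1 -1]
  I: [ 0  0  0  1  0  0]
Row reduction gives pivot columns γ,ΔT,i; rank = 3
Repeat: γ,ΔT,i; free: ω,t,f
RREF:
  r0: [   1    1    0    0   -1    1]
  r1: [   0    0    1    0    0    0]
  r2: [   0    0    0    1    0    0]
Fix exponent of f at 1, ω at 0, t at 0; solve each RREF row for its pivot's exponent:
  r0: exp(γ) + (1)·1 = 0 ⇒ exp(γ) = -1
  r1: exp(ΔT) + (0)·1 = 0 ⇒ exp(ΔT) = 0
  r2: exp(i) + (0)·1 = 0 ⇒ exp(i) = 0
Π_3 = γ^-1 · f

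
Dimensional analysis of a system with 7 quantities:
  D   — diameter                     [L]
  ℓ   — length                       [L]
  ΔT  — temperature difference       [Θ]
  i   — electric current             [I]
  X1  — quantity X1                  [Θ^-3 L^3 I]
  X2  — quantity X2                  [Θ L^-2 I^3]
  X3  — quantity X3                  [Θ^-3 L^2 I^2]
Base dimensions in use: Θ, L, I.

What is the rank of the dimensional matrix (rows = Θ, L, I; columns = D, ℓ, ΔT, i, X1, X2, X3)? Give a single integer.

3

Write exponents as rows Θ,L,I / cols D,ℓ,ΔT,i,X1,X2,X3:
  Θ: [ 0  0  1  0 -3  1 -3]
  L: [ 1  1  0  0  3 -2  2]
  I: [ 0  0  0  1  1  3  2]
RREF → pivots at {D,ΔT,i} ⇒ r = 3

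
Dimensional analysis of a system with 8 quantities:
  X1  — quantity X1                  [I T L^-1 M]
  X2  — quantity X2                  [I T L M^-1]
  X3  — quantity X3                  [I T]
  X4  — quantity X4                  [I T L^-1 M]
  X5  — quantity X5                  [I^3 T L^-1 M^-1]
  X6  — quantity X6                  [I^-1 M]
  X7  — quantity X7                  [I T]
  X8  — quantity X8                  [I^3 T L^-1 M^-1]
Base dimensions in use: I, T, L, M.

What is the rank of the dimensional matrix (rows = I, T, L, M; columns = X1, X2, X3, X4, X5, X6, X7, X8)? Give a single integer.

3

Dimensional matrix (I×T×L×M by X1×X2×X3×X4×X5×X6×X7×X8):
  I: [ 1  1  1  1  3 -1  1  3]
  T: [ 1  1  1  1  1  0  1  1]
  L: [-1  1  0 -1 -1  0  0 -1]
  M: [ 1 -1  0  1 -1  1  0 -1]
RREF → pivots at {X1,X2,X5} ⇒ r = 3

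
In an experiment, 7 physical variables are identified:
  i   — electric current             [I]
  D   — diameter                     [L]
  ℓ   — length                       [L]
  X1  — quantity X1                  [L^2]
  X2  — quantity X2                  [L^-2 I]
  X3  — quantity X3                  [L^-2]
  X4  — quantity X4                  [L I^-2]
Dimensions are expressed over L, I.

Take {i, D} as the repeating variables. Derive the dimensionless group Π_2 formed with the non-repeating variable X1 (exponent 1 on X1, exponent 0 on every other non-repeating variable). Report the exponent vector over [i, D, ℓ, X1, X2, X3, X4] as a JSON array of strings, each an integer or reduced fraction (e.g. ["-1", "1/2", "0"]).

Write exponents as rows L,I / cols i,D,ℓ,X1,X2,X3,X4:
  L: [ 0  1  1  2 -2 -2  1]
  I: [ 1  0  0  0  1  0 -2]
Row reduction gives pivot columns i,D; rank = 2
Repeat: i,D; free: ℓ,X1,X2,X3,X4
RREF:
  r0: [   1    0    0    0    1    0   -2]
  r1: [   0    1    1    2   -2   -2    1]
Fix exponent of X1 at 1, ℓ at 0, X2 at 0, X3 at 0, X4 at 0; solve each RREF row for its pivot's exponent:
  r0: exp(i) + (0)·1 = 0 ⇒ exp(i) = 0
  r1: exp(D) + (2)·1 = 0 ⇒ exp(D) = -2
Π_2 = D^-2 · X1

["0", "-2", "0", "1", "0", "0", "0"]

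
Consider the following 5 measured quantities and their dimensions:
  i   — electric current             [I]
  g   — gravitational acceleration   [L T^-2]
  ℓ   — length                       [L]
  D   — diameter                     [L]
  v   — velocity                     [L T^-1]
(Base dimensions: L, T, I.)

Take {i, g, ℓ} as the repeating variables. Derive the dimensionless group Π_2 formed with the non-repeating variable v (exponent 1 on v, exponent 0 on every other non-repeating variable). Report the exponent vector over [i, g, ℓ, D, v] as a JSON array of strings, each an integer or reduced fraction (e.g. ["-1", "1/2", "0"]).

["0", "-1/2", "-1/2", "0", "1"]

Exponent matrix [L,T,I] × [i,g,ℓ,D,v]:
  L: [ 0  1  1  1  1]
  T: [ 0 -2  0  0 -1]
  I: [ 1  0  0  0  0]
Echelon form has 3 nonzero rows (pivots: i,g,ℓ)
Pivot set = {i,g,ℓ}, free = {D,v}
RREF:
  r0: [   1    0    0    0    0]
  r1: [   0    1    0    0  1/2]
  r2: [   0    0    1    1  1/2]
Fix exponent of v at 1, D at 0; solve each RREF row for its pivot's exponent:
  r0: exp(i) + (0)·1 = 0 ⇒ exp(i) = 0
  r1: exp(g) + (1/2)·1 = 0 ⇒ exp(g) = -1/2
  r2: exp(ℓ) + (1/2)·1 = 0 ⇒ exp(ℓ) = -1/2
Π_2 = g^(-1/2) · ℓ^(-1/2) · v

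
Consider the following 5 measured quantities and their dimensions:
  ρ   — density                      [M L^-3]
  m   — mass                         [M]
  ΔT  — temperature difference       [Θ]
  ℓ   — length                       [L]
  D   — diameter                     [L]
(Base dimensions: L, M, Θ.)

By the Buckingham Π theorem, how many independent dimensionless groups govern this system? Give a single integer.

2

Dimensional matrix (L×M×Θ by ρ×m×ΔT×ℓ×D):
  L: [-3  0  0  1  1]
  M: [ 1  1  0  0  0]
  Θ: [ 0  0  1  0  0]
Echelon form has 3 nonzero rows (pivots: ρ,m,ΔT)
Π count = n − r = 5 − 3 = 2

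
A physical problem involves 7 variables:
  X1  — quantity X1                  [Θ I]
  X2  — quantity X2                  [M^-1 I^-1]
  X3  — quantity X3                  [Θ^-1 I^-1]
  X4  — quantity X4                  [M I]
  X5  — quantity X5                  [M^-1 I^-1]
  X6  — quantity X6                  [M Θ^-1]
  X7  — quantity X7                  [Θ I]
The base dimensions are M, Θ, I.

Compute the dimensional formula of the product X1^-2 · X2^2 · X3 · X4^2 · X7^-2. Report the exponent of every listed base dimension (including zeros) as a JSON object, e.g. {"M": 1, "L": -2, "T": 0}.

{"M": 0, "Θ": -5, "I": -5}

Write exponents as rows M,Θ,I / cols X1,X2,X3,X4,X5,X6,X7:
  M: [ 0 -1  0  1 -1  1  0]
  Θ: [ 1  0 -1  0  0 -1  1]
  I: [ 1 -1 -1  1 -1  0  1]
  [M]: (-2)·0+(2)·-1+(1)·0+(2)·1+(-2)·0 = 0
  [Θ]: (-2)·1+(2)·0+(1)·-1+(2)·0+(-2)·1 = -5
  [I]: (-2)·1+(2)·-1+(1)·-1+(2)·1+(-2)·1 = -5
⇒ Θ^-5 I^-5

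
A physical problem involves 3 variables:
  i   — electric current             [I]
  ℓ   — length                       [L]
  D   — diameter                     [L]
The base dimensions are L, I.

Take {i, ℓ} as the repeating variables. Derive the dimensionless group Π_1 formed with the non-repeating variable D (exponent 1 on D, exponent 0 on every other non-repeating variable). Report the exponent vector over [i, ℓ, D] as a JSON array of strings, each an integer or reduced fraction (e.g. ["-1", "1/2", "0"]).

["0", "-1", "1"]

Write exponents as rows L,I / cols i,ℓ,D:
  L: [ 0  1  1]
  I: [ 1  0  0]
Echelon form has 2 nonzero rows (pivots: i,ℓ)
Pivot set = {i,ℓ}, free = {D}
RREF:
  r0: [   1    0    0]
  r1: [   0    1    1]
Fix exponent of D at 1; solve each RREF row for its pivot's exponent:
  r0: exp(i) + (0)·1 = 0 ⇒ exp(i) = 0
  r1: exp(ℓ) + (1)·1 = 0 ⇒ exp(ℓ) = -1
Π_1 = ℓ^-1 · D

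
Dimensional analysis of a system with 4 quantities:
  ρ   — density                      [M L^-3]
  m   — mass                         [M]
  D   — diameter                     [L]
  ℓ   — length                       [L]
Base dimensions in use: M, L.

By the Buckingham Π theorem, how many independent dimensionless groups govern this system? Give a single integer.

2

Dimensional matrix (M×L by ρ×m×D×ℓ):
  M: [ 1  1  0  0]
  L: [-3  0  1  1]
Row reduction gives pivot columns ρ,m; rank = 2
4 vars − rank 2 = 2 Π groups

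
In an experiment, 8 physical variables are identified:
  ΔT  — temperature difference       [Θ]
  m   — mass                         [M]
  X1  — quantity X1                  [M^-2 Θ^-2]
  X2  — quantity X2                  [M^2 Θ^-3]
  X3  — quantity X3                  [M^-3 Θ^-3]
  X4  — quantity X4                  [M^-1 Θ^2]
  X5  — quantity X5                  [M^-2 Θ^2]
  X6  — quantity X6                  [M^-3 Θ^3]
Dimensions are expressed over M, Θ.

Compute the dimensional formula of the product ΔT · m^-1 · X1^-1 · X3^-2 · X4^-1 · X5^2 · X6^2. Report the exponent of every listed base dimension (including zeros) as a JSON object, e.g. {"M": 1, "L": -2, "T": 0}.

Write exponents as rows M,Θ / cols ΔT,m,X1,X2,X3,X4,X5,X6:
  M: [ 0  1 -2  2 -3 -1 -2 -3]
  Θ: [ 1  0 -2 -3 -3  2  2  3]
  [M]: (1)·0+(-1)·1+(-1)·-2+(-2)·-3+(-1)·-1+(2)·-2+(2)·-3 = -2
  [Θ]: (1)·1+(-1)·0+(-1)·-2+(-2)·-3+(-1)·2+(2)·2+(2)·3 = 17
⇒ M^-2 Θ^17

{"M": -2, "Θ": 17}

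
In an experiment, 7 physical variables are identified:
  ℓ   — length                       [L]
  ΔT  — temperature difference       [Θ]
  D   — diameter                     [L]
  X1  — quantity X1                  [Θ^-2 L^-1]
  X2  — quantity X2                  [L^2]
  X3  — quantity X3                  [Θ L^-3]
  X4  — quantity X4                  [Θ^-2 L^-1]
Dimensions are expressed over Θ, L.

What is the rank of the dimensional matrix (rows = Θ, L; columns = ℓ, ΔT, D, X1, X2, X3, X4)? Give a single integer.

Write exponents as rows Θ,L / cols ℓ,ΔT,D,X1,X2,X3,X4:
  Θ: [ 0  1  0 -2  0  1 -2]
  L: [ 1  0  1 -1  2 -3 -1]
Row reduction gives pivot columns ℓ,ΔT; rank = 2

2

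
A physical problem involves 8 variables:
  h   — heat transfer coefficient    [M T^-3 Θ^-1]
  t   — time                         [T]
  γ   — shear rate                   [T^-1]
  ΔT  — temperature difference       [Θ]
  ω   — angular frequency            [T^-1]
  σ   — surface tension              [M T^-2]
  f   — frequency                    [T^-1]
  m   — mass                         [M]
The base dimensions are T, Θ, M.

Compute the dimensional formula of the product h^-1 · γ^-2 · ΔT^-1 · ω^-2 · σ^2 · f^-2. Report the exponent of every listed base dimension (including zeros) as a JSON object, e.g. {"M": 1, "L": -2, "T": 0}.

Write exponents as rows T,Θ,M / cols h,t,γ,ΔT,ω,σ,f,m:
  T: [-3  1 -1  0 -1 -2 -1  0]
  Θ: [-1  0  0  1  0  0  0  0]
  M: [ 1  0  0  0  0  1  0  1]
  [T]: (-1)·-3+(-2)·-1+(-1)·0+(-2)·-1+(2)·-2+(-2)·-1 = 5
  [Θ]: (-1)·-1+(-2)·0+(-1)·1+(-2)·0+(2)·0+(-2)·0 = 0
  [M]: (-1)·1+(-2)·0+(-1)·0+(-2)·0+(2)·1+(-2)·0 = 1
⇒ T^5 M

{"T": 5, "Θ": 0, "M": 1}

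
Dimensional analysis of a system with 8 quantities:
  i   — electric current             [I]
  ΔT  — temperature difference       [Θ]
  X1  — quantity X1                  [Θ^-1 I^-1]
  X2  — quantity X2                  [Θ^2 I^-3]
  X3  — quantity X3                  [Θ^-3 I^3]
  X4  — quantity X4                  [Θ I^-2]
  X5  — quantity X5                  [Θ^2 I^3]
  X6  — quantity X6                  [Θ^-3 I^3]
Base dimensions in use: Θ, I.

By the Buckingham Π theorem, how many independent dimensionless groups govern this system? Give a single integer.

Exponent matrix [Θ,I] × [i,ΔT,X1,X2,X3,X4,X5,X6]:
  Θ: [ 0  1 -1  2 -3  1  2 -3]
  I: [ 1  0 -1 -3  3 -2  3  3]
Echelon form has 2 nonzero rows (pivots: i,ΔT)
Π count = n − r = 8 − 2 = 6

6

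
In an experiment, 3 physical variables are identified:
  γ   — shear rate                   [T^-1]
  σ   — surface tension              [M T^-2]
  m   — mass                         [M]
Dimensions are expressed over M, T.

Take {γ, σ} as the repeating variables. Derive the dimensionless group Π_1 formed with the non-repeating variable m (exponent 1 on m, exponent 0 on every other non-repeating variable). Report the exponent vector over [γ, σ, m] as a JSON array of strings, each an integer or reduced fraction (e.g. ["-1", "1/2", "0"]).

Write exponents as rows M,T / cols γ,σ,m:
  M: [ 0  1  1]
  T: [-1 -2  0]
RREF → pivots at {γ,σ} ⇒ r = 2
Repeat: γ,σ; free: m
RREF:
  r0: [   1    0   -2]
  r1: [   0    1    1]
Fix exponent of m at 1; solve each RREF row for its pivot's exponent:
  r0: exp(γ) + (-2)·1 = 0 ⇒ exp(γ) = 2
  r1: exp(σ) + (1)·1 = 0 ⇒ exp(σ) = -1
Π_1 = γ^2 · σ^-1 · m

["2", "-1", "1"]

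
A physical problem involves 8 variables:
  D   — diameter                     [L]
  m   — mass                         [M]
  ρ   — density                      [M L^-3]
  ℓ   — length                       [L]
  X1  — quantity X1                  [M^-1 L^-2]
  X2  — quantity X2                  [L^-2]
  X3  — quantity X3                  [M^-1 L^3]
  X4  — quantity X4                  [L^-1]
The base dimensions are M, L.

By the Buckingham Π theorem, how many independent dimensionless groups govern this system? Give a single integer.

6

Write exponents as rows M,L / cols D,m,ρ,ℓ,X1,X2,X3,X4:
  M: [ 0  1  1  0 -1  0 -1  0]
  L: [ 1  0 -3  1 -2 -2  3 -1]
Echelon form has 2 nonzero rows (pivots: D,m)
8 vars − rank 2 = 6 Π groups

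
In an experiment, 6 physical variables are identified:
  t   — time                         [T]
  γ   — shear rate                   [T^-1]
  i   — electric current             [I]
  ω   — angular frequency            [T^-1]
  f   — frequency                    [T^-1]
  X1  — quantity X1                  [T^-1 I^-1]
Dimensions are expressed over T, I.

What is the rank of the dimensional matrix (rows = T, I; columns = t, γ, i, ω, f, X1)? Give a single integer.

2

Exponent matrix [T,I] × [t,γ,i,ω,f,X1]:
  T: [ 1 -1  0 -1 -1 -1]
  I: [ 0  0  1  0  0 -1]
Echelon form has 2 nonzero rows (pivots: t,i)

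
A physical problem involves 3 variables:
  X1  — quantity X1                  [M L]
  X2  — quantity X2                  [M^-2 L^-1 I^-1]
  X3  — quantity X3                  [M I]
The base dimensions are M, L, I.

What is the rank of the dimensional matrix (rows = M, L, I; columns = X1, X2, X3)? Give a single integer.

2

Exponent matrix [M,L,I] × [X1,X2,X3]:
  M: [ 1 -2  1]
  L: [ 1 -1  0]
  I: [ 0 -1  1]
Row reduction gives pivot columns X1,X2; rank = 2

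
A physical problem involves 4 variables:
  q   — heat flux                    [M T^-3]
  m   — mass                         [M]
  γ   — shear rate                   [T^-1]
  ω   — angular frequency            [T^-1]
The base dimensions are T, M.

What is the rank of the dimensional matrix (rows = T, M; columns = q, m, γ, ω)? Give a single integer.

Exponent matrix [T,M] × [q,m,γ,ω]:
  T: [-3  0 -1 -1]
  M: [ 1  1  0  0]
Echelon form has 2 nonzero rows (pivots: q,m)

2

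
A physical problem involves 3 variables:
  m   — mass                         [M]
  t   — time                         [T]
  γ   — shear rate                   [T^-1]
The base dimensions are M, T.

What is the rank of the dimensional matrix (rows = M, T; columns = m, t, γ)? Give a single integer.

2

Exponent matrix [M,T] × [m,t,γ]:
  M: [ 1  0  0]
  T: [ 0  1 -1]
RREF → pivots at {m,t} ⇒ r = 2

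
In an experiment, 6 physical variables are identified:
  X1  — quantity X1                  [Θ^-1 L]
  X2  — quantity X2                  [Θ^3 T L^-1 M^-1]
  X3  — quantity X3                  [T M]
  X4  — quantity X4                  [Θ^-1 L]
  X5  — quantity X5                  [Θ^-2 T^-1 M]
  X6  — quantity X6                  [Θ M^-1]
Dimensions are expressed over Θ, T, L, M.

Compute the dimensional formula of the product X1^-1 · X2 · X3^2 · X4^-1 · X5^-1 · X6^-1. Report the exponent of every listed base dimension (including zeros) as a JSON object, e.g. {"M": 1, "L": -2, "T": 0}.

Write exponents as rows Θ,T,L,M / cols X1,X2,X3,X4,X5,X6:
  Θ: [-1  3  0 -1 -2  1]
  T: [ 0  1  1  0 -1  0]
  L: [ 1 -1  0  1  0  0]
  M: [ 0 -1  1  0  1 -1]
  [Θ]: (-1)·-1+(1)·3+(2)·0+(-1)·-1+(-1)·-2+(-1)·1 = 6
  [T]: (-1)·0+(1)·1+(2)·1+(-1)·0+(-1)·-1+(-1)·0 = 4
  [L]: (-1)·1+(1)·-1+(2)·0+(-1)·1+(-1)·0+(-1)·0 = -3
  [M]: (-1)·0+(1)·-1+(2)·1+(-1)·0+(-1)·1+(-1)·-1 = 1
⇒ Θ^6 T^4 L^-3 M

{"Θ": 6, "T": 4, "L": -3, "M": 1}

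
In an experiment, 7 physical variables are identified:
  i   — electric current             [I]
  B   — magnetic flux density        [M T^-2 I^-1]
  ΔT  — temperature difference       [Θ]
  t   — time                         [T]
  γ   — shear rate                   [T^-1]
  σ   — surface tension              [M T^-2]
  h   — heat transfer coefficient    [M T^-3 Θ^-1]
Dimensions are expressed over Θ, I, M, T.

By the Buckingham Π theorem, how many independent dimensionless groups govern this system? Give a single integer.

3

Exponent matrix [Θ,I,M,T] × [i,B,ΔT,t,γ,σ,h]:
  Θ: [ 0  0  1  0  0  0 -1]
  I: [ 1 -1  0  0  0  0  0]
  M: [ 0  1  0  0  0  1  1]
  T: [ 0 -2  0  1 -1 -2 -3]
RREF → pivots at {i,B,ΔT,t} ⇒ r = 4
Π count = n − r = 7 − 4 = 3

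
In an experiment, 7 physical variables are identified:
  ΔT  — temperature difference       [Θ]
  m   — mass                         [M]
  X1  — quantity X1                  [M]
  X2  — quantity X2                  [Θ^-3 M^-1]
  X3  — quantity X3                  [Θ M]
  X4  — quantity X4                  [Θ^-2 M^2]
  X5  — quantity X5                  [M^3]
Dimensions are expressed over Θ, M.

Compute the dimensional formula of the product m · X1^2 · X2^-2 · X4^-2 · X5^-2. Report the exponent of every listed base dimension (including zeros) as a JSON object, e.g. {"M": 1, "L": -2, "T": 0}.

{"Θ": 10, "M": -5}

Dimensional matrix (Θ×M by ΔT×m×X1×X2×X3×X4×X5):
  Θ: [ 1  0  0 -3  1 -2  0]
  M: [ 0  1  1 -1  1  2  3]
  [Θ]: (1)·0+(2)·0+(-2)·-3+(-2)·-2+(-2)·0 = 10
  [M]: (1)·1+(2)·1+(-2)·-1+(-2)·2+(-2)·3 = -5
⇒ Θ^10 M^-5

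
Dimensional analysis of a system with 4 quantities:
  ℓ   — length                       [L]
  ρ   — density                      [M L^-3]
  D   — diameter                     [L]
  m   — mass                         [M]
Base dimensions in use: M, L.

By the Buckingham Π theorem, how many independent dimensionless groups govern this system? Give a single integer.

2

Dimensional matrix (M×L by ℓ×ρ×D×m):
  M: [ 0  1  0  1]
  L: [ 1 -3  1  0]
RREF → pivots at {ℓ,ρ} ⇒ r = 2
4 vars − rank 2 = 2 Π groups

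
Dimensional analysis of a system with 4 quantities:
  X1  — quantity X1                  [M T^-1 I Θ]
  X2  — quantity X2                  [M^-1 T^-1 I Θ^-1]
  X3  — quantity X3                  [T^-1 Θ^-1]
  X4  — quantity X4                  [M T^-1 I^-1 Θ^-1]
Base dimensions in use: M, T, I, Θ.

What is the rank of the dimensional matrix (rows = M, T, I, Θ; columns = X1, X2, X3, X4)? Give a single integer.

Write exponents as rows M,T,I,Θ / cols X1,X2,X3,X4:
  M: [ 1 -1  0  1]
  T: [-1 -1 -1 -1]
  I: [ 1  1  0 -1]
  Θ: [ 1 -1 -1 -1]
Row reduction gives pivot columns X1,X2,X3; rank = 3

3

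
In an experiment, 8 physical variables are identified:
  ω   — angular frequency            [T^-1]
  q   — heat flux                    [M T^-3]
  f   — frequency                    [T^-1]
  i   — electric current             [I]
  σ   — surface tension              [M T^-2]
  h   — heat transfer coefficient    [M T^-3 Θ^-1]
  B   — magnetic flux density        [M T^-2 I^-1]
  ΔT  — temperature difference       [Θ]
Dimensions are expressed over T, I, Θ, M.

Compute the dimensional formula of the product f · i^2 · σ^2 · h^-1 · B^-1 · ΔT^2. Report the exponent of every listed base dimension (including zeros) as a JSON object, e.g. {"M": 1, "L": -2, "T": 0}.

Exponent matrix [T,I,Θ,M] × [ω,q,f,i,σ,h,B,ΔT]:
  T: [-1 -3 -1  0 -2 -3 -2  0]
  I: [ 0  0  0  1  0  0 -1  0]
  Θ: [ 0  0  0  0  0 -1  0  1]
  M: [ 0  1  0  0  1  1  1  0]
  [T]: (1)·-1+(2)·0+(2)·-2+(-1)·-3+(-1)·-2+(2)·0 = 0
  [I]: (1)·0+(2)·1+(2)·0+(-1)·0+(-1)·-1+(2)·0 = 3
  [Θ]: (1)·0+(2)·0+(2)·0+(-1)·-1+(-1)·0+(2)·1 = 3
  [M]: (1)·0+(2)·0+(2)·1+(-1)·1+(-1)·1+(2)·0 = 0
⇒ I^3 Θ^3

{"T": 0, "I": 3, "Θ": 3, "M": 0}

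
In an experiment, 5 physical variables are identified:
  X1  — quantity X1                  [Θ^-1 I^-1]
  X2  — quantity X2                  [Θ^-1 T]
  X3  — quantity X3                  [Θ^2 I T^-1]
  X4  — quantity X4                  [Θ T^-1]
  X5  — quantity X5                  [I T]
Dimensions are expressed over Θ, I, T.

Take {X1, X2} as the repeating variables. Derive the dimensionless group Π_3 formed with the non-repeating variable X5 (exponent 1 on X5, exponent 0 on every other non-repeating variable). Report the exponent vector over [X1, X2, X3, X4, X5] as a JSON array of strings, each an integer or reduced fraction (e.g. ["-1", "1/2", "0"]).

Dimensional matrix (Θ×I×T by X1×X2×X3×X4×X5):
  Θ: [-1 -1  2  1  0]
  I: [-1  0  1  0  1]
  T: [ 0  1 -1 -1  1]
RREF → pivots at {X1,X2} ⇒ r = 2
Pivot set = {X1,X2}, free = {X3,X4,X5}
RREF:
  r0: [   1    0   -1    0   -1]
  r1: [   0    1   -1   -1    1]
  r2: [   0    0    0    0    0]
Fix exponent of X5 at 1, X3 at 0, X4 at 0; solve each RREF row for its pivot's exponent:
  r0: exp(X1) + (-1)·1 = 0 ⇒ exp(X1) = 1
  r1: exp(X2) + (1)·1 = 0 ⇒ exp(X2) = -1
Π_3 = X1 · X2^-1 · X5

["1", "-1", "0", "0", "1"]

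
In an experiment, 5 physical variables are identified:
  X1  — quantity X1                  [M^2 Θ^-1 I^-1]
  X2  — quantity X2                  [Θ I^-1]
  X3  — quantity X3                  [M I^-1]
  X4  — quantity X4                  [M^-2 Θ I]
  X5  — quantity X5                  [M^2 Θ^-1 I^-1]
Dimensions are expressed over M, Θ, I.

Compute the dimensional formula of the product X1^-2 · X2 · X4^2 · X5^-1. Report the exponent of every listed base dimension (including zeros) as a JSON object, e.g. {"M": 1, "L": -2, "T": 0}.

{"M": -10, "Θ": 6, "I": 4}

Dimensional matrix (M×Θ×I by X1×X2×X3×X4×X5):
  M: [ 2  0  1 -2  2]
  Θ: [-1  1  0  1 -1]
  I: [-1 -1 -1  1 -1]
  [M]: (-2)·2+(1)·0+(2)·-2+(-1)·2 = -10
  [Θ]: (-2)·-1+(1)·1+(2)·1+(-1)·-1 = 6
  [I]: (-2)·-1+(1)·-1+(2)·1+(-1)·-1 = 4
⇒ M^-10 Θ^6 I^4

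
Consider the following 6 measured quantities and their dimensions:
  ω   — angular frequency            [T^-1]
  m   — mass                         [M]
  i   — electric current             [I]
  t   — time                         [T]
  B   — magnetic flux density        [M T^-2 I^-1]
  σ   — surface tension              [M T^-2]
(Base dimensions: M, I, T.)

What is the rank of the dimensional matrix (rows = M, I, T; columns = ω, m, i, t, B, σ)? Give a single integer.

Exponent matrix [M,I,T] × [ω,m,i,t,B,σ]:
  M: [ 0  1  0  0  1  1]
  I: [ 0  0  1  0 -1  0]
  T: [-1  0  0  1 -2 -2]
RREF → pivots at {ω,m,i} ⇒ r = 3

3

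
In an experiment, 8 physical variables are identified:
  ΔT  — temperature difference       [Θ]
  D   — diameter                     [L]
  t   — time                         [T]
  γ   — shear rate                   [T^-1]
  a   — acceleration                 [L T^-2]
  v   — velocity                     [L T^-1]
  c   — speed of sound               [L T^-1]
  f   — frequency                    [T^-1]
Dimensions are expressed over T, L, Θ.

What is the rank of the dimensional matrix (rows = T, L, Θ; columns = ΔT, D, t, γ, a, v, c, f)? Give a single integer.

Exponent matrix [T,L,Θ] × [ΔT,D,t,γ,a,v,c,f]:
  T: [ 0  0  1 -1 -2 -1 -1 -1]
  L: [ 0  1  0  0  1  1  1  0]
  Θ: [ 1  0  0  0  0  0  0  0]
RREF → pivots at {ΔT,D,t} ⇒ r = 3

3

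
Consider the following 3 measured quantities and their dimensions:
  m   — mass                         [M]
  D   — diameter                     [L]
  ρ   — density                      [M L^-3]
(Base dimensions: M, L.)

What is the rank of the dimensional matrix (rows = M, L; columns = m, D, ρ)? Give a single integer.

2

Write exponents as rows M,L / cols m,D,ρ:
  M: [ 1  0  1]
  L: [ 0  1 -3]
RREF → pivots at {m,D} ⇒ r = 2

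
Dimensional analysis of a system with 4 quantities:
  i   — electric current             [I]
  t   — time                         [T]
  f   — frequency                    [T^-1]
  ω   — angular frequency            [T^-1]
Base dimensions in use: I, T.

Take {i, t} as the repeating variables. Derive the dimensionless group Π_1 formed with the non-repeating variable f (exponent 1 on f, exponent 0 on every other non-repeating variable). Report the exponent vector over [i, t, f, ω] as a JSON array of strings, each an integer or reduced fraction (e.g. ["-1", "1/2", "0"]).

Dimensional matrix (I×T by i×t×f×ω):
  I: [ 1  0  0  0]
  T: [ 0  1 -1 -1]
RREF → pivots at {i,t} ⇒ r = 2
Repeat: i,t; free: f,ω
RREF:
  r0: [   1    0    0    0]
  r1: [   0    1   -1   -1]
Fix exponent of f at 1, ω at 0; solve each RREF row for its pivot's exponent:
  r0: exp(i) + (0)·1 = 0 ⇒ exp(i) = 0
  r1: exp(t) + (-1)·1 = 0 ⇒ exp(t) = 1
Π_1 = t · f

["0", "1", "1", "0"]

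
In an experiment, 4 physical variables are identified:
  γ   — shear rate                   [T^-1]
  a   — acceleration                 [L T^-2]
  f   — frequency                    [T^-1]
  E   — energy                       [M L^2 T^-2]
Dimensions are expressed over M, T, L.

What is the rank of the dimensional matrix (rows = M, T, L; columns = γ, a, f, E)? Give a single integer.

Write exponents as rows M,T,L / cols γ,a,f,E:
  M: [ 0  0  0  1]
  T: [-1 -2 -1 -2]
  L: [ 0  1  0  2]
Echelon form has 3 nonzero rows (pivots: γ,a,E)

3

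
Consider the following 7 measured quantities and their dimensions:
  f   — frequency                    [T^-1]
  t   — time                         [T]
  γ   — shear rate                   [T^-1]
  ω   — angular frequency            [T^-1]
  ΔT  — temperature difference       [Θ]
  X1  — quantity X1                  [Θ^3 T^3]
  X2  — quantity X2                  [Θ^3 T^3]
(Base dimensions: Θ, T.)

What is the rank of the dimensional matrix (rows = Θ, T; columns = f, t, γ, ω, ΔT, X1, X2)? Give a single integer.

2

Write exponents as rows Θ,T / cols f,t,γ,ω,ΔT,X1,X2:
  Θ: [ 0  0  0  0  1  3  3]
  T: [-1  1 -1 -1  0  3  3]
Echelon form has 2 nonzero rows (pivots: f,ΔT)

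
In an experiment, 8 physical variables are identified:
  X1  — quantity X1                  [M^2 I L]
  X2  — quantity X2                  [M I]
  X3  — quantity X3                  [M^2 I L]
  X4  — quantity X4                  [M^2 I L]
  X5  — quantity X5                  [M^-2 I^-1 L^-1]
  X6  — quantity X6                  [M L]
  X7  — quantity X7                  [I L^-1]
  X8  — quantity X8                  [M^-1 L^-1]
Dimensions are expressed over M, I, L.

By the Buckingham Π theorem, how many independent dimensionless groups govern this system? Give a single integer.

Dimensional matrix (M×I×L by X1×X2×X3×X4×X5×X6×X7×X8):
  M: [ 2  1  2  2 -2  1  0 -1]
  I: [ 1  1  1  1 -1  0  1  0]
  L: [ 1  0  1  1 -1  1 -1 -1]
Echelon form has 2 nonzero rows (pivots: X1,X2)
Π count = n − r = 8 − 2 = 6

6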